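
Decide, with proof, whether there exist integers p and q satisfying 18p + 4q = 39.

There are no such integers.

gcd(18, 4) = 2, so every integer of the form 18p + 4q is a multiple of 2.
However 39 leaves remainder 1 on division by 2.
Hence no integers p, q satisfy the equation.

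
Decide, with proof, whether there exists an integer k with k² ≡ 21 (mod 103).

Apply Euler's criterion with the prime 103: 21 is a quadratic residue iff 21^51 ≡ 1 (mod 103), and a non-residue iff it is ≡ −1.
Repeated squaring mod 103: 21^2 = 441 ≡ 29; 21^4 ≡ 29² = 841 ≡ 17; 21^8 ≡ 17² = 289 ≡ 83; 21^16 ≡ 83² = 6889 ≡ 91; 21^32 ≡ 91² = 8281 ≡ 41.
Since 51 = 32 + 16 + 2 + 1, 21^51 ≡ 41 · 91 · 29 · 21; multiplying out mod 103: 41·91 = 3731 ≡ 23, then 23·29 = 667 ≡ 49, then 49·21 = 1029 ≡ 102. Thus 21^51 ≡ 102 ≡ −1 (mod 103).
The value −1 means 21 is a non-residue modulo 103, so k² ≡ 21 (mod 103) is impossible.

No such integer exists.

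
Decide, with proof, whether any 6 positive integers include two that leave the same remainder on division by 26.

No, the set {31, 32, 33, 34, 35, 36} is a counterexample.

Take the 6 consecutive integers 31, 32, …, 36: their residues mod 26 are all distinct because 6 ≤ 26.
Hence this collection has no pair with equal remainders mod 26, disproving the claim.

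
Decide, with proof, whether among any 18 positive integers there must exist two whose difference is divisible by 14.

Yes, this is always true.

Partition the integers by their residue mod 14; there are 14 classes.
Since 18 > 14, two of the 18 integers must share a residue class by the pigeonhole principle; call them a and b.
Then a ≡ b (mod 14), i.e. 14 ∣ (a − b).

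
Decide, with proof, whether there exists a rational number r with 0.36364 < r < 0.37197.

Scale by 19: the interval becomes (6.90916, 7.06743), which contains the integer 7.
Hence 7/19 is a rational number with 0.36364 < 7/19 < 0.37197.

r = 7/19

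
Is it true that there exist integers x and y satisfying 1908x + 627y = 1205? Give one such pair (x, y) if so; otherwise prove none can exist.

gcd(1908, 627) = 3, so every integer of the form 1908x + 627y is a multiple of 3.
However 1205 leaves remainder 2 on division by 3.
So the equation is unsolvable over ℤ.

No such integers exist.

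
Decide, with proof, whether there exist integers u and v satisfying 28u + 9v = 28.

Since gcd(28, 9) = 1, every integer is an integer combination of 28 and 9.
Dividing repeatedly: 28 = 3·9 + 1, 9 = 9·1 + 0.
Working back up the chain: 1 = 28 − 3·9. So 28·1 + 9·(-3) = 1.
Multiplying through by 28: u = 1·28 = 28, v = (-3)·28 = -84 is a solution.
Subtracting 3·9 from u and adding 3·28 to v gives the tidier solution (1, 0).
Check: 28·1 + 9·0 = 28 + 0 = 28. ✓

u = 1, v = 0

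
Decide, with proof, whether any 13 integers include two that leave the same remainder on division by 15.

No; for instance {15, 16, 17, 18, 19, 20, 21, 22, 23, 24, 25, 26, 27} is a counterexample.

Try 13 consecutive integers, 15, 16, …, 27. Their remainders mod 15 are 0, 1, 2, 3, 4, 5, 6, 7, 8, 9, 10, 11, 12 — pairwise different, as any 13 ≤ 15 consecutive integers have distinct residues.
Hence this collection has no pair with equal remainders mod 15, disproving the claim.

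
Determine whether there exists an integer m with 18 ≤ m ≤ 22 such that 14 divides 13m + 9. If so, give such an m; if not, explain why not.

No such integer m in that range exists.

The values of 13m + 9 for m = 18, 19, …, 22 are 243, 256, 269, 282, 295; reduced mod 14 these are 5, 4, 3, 2, 1.
None is 0, so 14 never divides 13m + 9 on this range.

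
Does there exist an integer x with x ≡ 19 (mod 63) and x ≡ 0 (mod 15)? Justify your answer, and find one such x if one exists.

gcd(63, 15) = 3. If x ≡ 19 (mod 63) and x ≡ 0 (mod 15), then x ≡ 19 (mod 3) and x ≡ 0 (mod 3).
These are incompatible: 19 − 0 = 19 is not divisible by 3.
Hence the system has no solution.

No, no such integer exists.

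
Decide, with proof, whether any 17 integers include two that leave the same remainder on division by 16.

Partition the integers by their residue mod 16; there are 16 classes.
Placing 17 integers into 16 classes, some class receives at least two — say a and b.
That is, a and b leave the same remainder on division by 16, as claimed.

True.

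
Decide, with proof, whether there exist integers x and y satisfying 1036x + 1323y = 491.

No, no such integers exist.

gcd(1036, 1323) = 7, so every integer of the form 1036x + 1323y is a multiple of 7.
However 491 leaves remainder 1 on division by 7.
So the equation is unsolvable over ℤ.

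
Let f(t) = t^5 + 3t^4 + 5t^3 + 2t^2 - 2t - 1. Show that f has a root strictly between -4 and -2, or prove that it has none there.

No.

The endpoint values f(-4) = -537 and f(-2) = -13 are both negative. Claim: f(t) < 0 for every t in (-4, -2).
Shift to the endpoint -2: with t = -2 − u (0 < u < 2), one computes f(-2 − u) = -u^5 - 7u^4 - 21u^3 - 36u^2 - 34u - 13.
The nonzero coefficients here are all negative, so for u > 0 every term is negative (or zero), and the constant term -13 is strictly negative.
Therefore f(t) < 0 throughout (-4, -2), and f has no zero there.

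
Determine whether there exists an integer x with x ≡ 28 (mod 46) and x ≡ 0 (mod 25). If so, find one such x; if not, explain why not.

x = 350

The moduli 46 and 25 are coprime, so by the Chinese Remainder Theorem a unique solution modulo 1150 exists.
Write x = 28 + 46t and require 28 + 46t ≡ 0 (mod 25), i.e. 46t ≡ 22 (mod 25).
46 ≡ 21 (mod 25), so this reads 21t ≡ 22 (mod 25). Invert 21 mod 25 by the Euclidean algorithm: 25 = 1·21 + 4, 21 = 5·4 + 1, 4 = 4·1 + 0; back-substituting, 1 = 21 − 5·4 = 21 − 5·(25 − 1·21) = −5·25 + 6·21. Hence 21·6 ≡ 1, so 21⁻¹ ≡ 6 (mod 25).
Therefore t ≡ 6·22 = 132 ≡ 7 (mod 25).
Taking t = 7 gives x = 28 + 46·7 = 350.
Verify: 350 = 7·46 + 28 and 350 = 14·25 + 0. ✓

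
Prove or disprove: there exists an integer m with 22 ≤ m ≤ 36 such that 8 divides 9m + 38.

Try m = 26: 9·26 + 38 = 272 = 34·8, which is divisible by 8.

m = 26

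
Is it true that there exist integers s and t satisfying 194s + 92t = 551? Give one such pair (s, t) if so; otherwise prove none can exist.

Both 194 and 92 are divisible by gcd(194, 92) = 2, hence so is any combination 194s + 92t.
But 551 = 2·275 + 1, so 2 ∤ 551.
Hence no integers s, t satisfy the equation.

No such integers exist.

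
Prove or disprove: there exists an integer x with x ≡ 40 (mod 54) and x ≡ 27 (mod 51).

No such integer exists.

gcd(54, 51) = 3. If x ≡ 40 (mod 54) and x ≡ 27 (mod 51), then x ≡ 40 (mod 3) and x ≡ 27 (mod 3).
These are incompatible: 40 − 27 = 13 is not divisible by 3.
So no integer satisfies both congruences.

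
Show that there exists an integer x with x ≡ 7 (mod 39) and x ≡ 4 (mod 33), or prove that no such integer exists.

x = 202

gcd(39, 33) = 3. A simultaneous solution exists iff 7 ≡ 4 (mod 3); here 7 mod 3 = 1 = 4 mod 3, so it does.
Step through x = 7, 7 + 39, 7 + 2·39, …: the values 7, 46, 85, 124, 163, 202 reduce mod 33 to 7, 13, 19, 25, 31, 4. The value 202 hits 4.
Verify: 202 = 5·39 + 7 and 202 = 6·33 + 4. ✓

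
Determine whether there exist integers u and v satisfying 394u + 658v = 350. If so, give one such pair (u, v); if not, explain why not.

u = 56, v = -33

gcd(394, 658) = 2, and 2 divides 350, so integer solutions exist.
Dividing through by 2 reduces the equation to 197u + 329v = 175.
Run the Euclidean algorithm on 329 and 197: 329 = 1·197 + 132, 197 = 1·132 + 65, 132 = 2·65 + 2, 65 = 32·2 + 1, 2 = 2·1 + 0.
Back-substituting, 1 = 65 − 32·2 = 65 − 32·(132 − 2·65) = −32·132 + 65·65 = −32·132 + 65·(197 − 1·132) = 65·197 − 97·132 = 65·197 − 97·(329 − 1·197) = −97·329 + 162·197; that is, 197·162 + 329·(-97) = 1.
Times 175: 197·28350 + 329·(-16975) = 175, so (28350, -16975) solves it.
Subtracting 86·329 from u and adding 86·197 to v gives the tidier solution (56, -33).
Indeed 394·56 + 658·(-33) = 22064 − 21714 = 350.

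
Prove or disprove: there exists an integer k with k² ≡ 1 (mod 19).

k = 1

Take k = 1. Then 1² = 1, and since 0 ≤ 1 < 19 this is already reduced: 1² ≡ 1 (mod 19).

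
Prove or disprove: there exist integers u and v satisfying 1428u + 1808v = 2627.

No, no such integers exist.

gcd(1428, 1808) = 4, so every integer of the form 1428u + 1808v is a multiple of 4.
However 2627 leaves remainder 3 on division by 4.
Therefore 1428u + 1808v = 2627 has no solution in integers.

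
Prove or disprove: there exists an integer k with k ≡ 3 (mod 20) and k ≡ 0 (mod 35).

No such integer exists.

Both moduli are multiples of 5 = gcd(20, 35), so any solution would satisfy k ≡ 3 and k ≡ 0 modulo 5 simultaneously.
These are incompatible: 3 − 0 = 3 is not divisible by 5.
Therefore no such k exists.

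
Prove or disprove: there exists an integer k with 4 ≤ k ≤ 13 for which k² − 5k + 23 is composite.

There is no such integer k in that range.

The values for k = 4, 5, …, 13 are 19, 23, 29, 37, 47, 59, 73, 89, 107, 127, and each of these is prime.
So no value in the range makes the expression composite.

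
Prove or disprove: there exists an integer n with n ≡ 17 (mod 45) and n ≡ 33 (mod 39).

No, no such integer exists.

gcd(45, 39) = 3. If n ≡ 17 (mod 45) and n ≡ 33 (mod 39), then n ≡ 17 (mod 3) and n ≡ 33 (mod 3).
However 17 ≡ 2 and 33 ≡ 0 (mod 3), and 2 ≠ 0.
So no integer satisfies both congruences.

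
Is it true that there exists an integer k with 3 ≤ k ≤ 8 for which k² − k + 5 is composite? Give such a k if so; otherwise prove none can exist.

k = 5

At k = 5: 5² − 5 + 5 = 25 = 5·5, which is composite.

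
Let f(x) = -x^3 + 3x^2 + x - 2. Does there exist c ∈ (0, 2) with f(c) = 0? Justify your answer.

f(0) = -2 and f(2) = 4, which have opposite signs.
As a polynomial, f is continuous on every closed interval.
So by the Intermediate Value Theorem there is a c strictly between 0 and 2 with f(c) = 0.

Such a root exists.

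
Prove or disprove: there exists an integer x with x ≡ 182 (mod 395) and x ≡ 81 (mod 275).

There is no such integer.

Reduce both congruences modulo 5, which divides 395 and 275: they say x ≡ 182 (mod 5) and x ≡ 81 (mod 5).
However 182 ≡ 2 and 81 ≡ 1 (mod 5), and 2 ≠ 1.
Therefore no such x exists.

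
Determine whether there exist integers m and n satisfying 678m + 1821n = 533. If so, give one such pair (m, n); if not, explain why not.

gcd(678, 1821) = 3, so every integer of the form 678m + 1821n is a multiple of 3.
But 533 is not a multiple of 3 (it leaves remainder 2).
Therefore 678m + 1821n = 533 has no solution in integers.

No such integers exist.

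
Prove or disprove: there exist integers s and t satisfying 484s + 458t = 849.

Any value of 484s + 458t is a multiple of gcd(484, 458) = 2.
But 849 is not a multiple of 2 (it leaves remainder 1).
Hence no integers s, t satisfy the equation.

There are no such integers.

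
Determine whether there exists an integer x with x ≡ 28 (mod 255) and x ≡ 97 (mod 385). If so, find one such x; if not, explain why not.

Reduce both congruences modulo 5, which divides 255 and 385: they say x ≡ 28 (mod 5) and x ≡ 97 (mod 5).
However 28 ≡ 3 and 97 ≡ 2 (mod 5), and 3 ≠ 2.
Therefore no such x exists.

No, no such integer exists.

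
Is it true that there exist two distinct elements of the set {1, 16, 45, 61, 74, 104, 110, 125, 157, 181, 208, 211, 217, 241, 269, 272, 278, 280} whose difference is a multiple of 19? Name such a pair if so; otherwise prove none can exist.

No, no such pair exists.

Two integers differ by a multiple of 19 exactly when they have the same residue mod 19. The residues are 1↦1, 16↦16, 45↦7, 61↦4, 74↦17, 104↦9, 110↦15, 125↦11, 157↦5, 181↦10, 208↦18, 211↦2, 217↦8, 241↦13, 269↦3, 272↦6, 278↦12, 280↦14.
All 18 residues are distinct, so no two elements differ by a multiple of 19.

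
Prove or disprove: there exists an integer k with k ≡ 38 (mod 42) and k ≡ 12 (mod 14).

Both moduli are multiples of 14 = gcd(42, 14), so any solution would satisfy k ≡ 38 and k ≡ 12 modulo 14 simultaneously.
But 38 mod 14 = 10 while 12 mod 14 = 12, a contradiction.
Therefore no such k exists.

No, no such integer exists.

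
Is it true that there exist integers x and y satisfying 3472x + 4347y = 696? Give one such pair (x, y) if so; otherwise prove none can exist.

No such integers exist.

Both 3472 and 4347 are divisible by gcd(3472, 4347) = 7, hence so is any combination 3472x + 4347y.
However 696 leaves remainder 3 on division by 7.
So the equation is unsolvable over ℤ.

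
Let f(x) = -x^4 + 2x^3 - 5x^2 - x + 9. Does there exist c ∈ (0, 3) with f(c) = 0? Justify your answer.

Yes, such a c exists.

f(0) = 9 and f(3) = -66, which have opposite signs.
As a polynomial, f is continuous on every closed interval.
By the Intermediate Value Theorem f must vanish at some point of (0, 3).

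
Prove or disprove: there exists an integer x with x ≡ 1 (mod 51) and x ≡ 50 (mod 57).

Both moduli are multiples of 3 = gcd(51, 57), so any solution would satisfy x ≡ 1 and x ≡ 50 modulo 3 simultaneously.
But 1 mod 3 = 1 while 50 mod 3 = 2, a contradiction.
So no integer satisfies both congruences.

No, no such integer exists.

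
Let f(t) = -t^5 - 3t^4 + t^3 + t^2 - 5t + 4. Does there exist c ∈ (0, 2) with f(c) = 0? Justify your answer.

Such a root exists.

f(0) = 4 and f(2) = -74, which have opposite signs.
f is continuous everywhere (it is a polynomial), in particular on [0, 2].
The Intermediate Value Theorem then guarantees some c ∈ (0, 2) with f(c) = 0.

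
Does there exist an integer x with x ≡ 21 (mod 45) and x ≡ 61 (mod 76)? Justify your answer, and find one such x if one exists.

The moduli 45 and 76 are coprime, so by the Chinese Remainder Theorem a unique solution modulo 3420 exists.
Any solution of the first congruence is x = 21 + 45t; substituting into the second, 45t ≡ 61 − 21 ≡ 40 (mod 76).
Note 45·49 = 2205 ≡ 1 (mod 76) (as 2205 − 1 = 29·76), so 45⁻¹ ≡ 49.
Therefore t ≡ 49·40 = 1960 ≡ 60 (mod 76).
Taking t = 60 gives x = 21 + 45·60 = 2721.
Indeed 2721 ≡ 21 (mod 45) and 2721 ≡ 61 (mod 76).

x = 2721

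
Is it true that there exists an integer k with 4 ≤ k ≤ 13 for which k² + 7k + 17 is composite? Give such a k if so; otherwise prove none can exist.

k = 7

At k = 7: 7² + 7·7 + 17 = 115 = 5·23, which is composite.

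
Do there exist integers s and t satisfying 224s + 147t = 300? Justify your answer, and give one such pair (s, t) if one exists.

No, no such integers exist.

Both 224 and 147 are divisible by gcd(224, 147) = 7, hence so is any combination 224s + 147t.
But 300 = 7·42 + 6, so 7 ∤ 300.
Therefore 224s + 147t = 300 has no solution in integers.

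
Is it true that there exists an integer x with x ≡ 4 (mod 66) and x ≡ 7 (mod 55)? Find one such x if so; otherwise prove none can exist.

No, no such integer exists.

gcd(66, 55) = 11. If x ≡ 4 (mod 66) and x ≡ 7 (mod 55), then x ≡ 4 (mod 11) and x ≡ 7 (mod 11).
These are incompatible: 4 − 7 = -3 is not divisible by 11.
Therefore no such x exists.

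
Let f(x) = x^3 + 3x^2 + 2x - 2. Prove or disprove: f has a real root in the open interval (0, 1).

f(0) = -2 and f(1) = 4, which have opposite signs.
Since f is a polynomial it is continuous on [0, 1].
By the Intermediate Value Theorem f must vanish at some point of (0, 1).

Yes, f has a root in the interval.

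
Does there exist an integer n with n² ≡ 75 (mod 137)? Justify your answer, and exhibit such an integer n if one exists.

There is no such integer.

Apply Euler's criterion with the prime 137: 75 is a quadratic residue iff 75^68 ≡ 1 (mod 137), and a non-residue iff it is ≡ −1.
Squaring successively (mod 137): 75^2 = 5625 ≡ 8; 75^4 ≡ 8² = 64 ≡ 64; 75^8 ≡ 64² = 4096 ≡ 123; 75^16 ≡ 123² = 15129 ≡ 59; 75^32 ≡ 59² = 3481 ≡ 56; 75^64 ≡ 56² = 3136 ≡ 122.
Since 68 = 64 + 4, 75^68 ≡ 122 · 64; multiplying out mod 137: 122·64 = 7808 ≡ 136. Thus 75^68 ≡ 136 ≡ −1 (mod 137).
By Euler's criterion 75 is a quadratic non-residue mod 137: no n satisfies n² ≡ 75 (mod 137).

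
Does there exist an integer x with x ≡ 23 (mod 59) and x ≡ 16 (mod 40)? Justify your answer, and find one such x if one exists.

x = 1616

gcd(59, 40) = 1, so the Chinese Remainder Theorem guarantees exactly one residue class mod 2360 satisfying both.
Write x = 23 + 59t and require 23 + 59t ≡ 16 (mod 40), i.e. 59t ≡ 33 (mod 40).
59 ≡ 19 (mod 40), so this reads 19t ≡ 33 (mod 40). Since 19·19 = 361 = 9·40 + 1, the inverse of 19 mod 40 is 19.
Therefore t ≡ 19·33 = 627 ≡ 27 (mod 40).
With t = 27: x = 23 + 59·27 = 1616.
Verify: 1616 = 27·59 + 23 and 1616 = 40·40 + 16. ✓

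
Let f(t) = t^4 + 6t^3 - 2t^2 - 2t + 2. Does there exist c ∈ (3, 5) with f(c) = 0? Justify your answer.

No such root exists.

f(3) = 221 and f(5) = 1317, both positive, so a sign-change argument is unavailable; we show f keeps this sign on the whole interval.
Shift to the endpoint 3: with t = 3 + u (0 < u < 2), one computes f(3 + u) = u^4 + 18u^3 + 106u^2 + 256u + 221.
All 5 nonzero coefficients of this polynomial in u are positive; hence for u > 0 the value is a sum of positive terms (the constant 221 among them).
Therefore f(t) > 0 throughout (3, 5), and f has no zero there.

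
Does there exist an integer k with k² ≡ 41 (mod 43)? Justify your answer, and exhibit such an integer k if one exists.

k = 16

k = 16 works: 16² = 256, and 256 − 41 = 215 = 5·43.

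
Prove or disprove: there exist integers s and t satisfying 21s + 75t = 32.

There are no such integers.

gcd(21, 75) = 3, so every integer of the form 21s + 75t is a multiple of 3.
But 32 = 3·10 + 2, so 3 ∤ 32.
Hence no integers s, t satisfy the equation.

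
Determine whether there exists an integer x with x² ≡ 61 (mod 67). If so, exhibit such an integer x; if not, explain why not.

No, no such integer exists.

67 is prime, so by Euler's criterion 61 is a square mod 67 iff 61^((67−1)/2) = 61^33 ≡ 1 (mod 67).
Squaring successively (mod 67): 61^2 = 3721 ≡ 36; 61^4 ≡ 36² = 1296 ≡ 23; 61^8 ≡ 23² = 529 ≡ 60; 61^16 ≡ 60² = 3600 ≡ 49; 61^32 ≡ 49² = 2401 ≡ 56.
Since 33 = 32 + 1, 61^33 ≡ 56 · 61; multiplying out mod 67: 56·61 = 3416 ≡ 66. Thus 61^33 ≡ 66 ≡ −1 (mod 67).
By Euler's criterion 61 is a quadratic non-residue mod 67: no x satisfies x² ≡ 61 (mod 67).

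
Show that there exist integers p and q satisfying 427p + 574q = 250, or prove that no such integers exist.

No such integers exist.

Both 427 and 574 are divisible by gcd(427, 574) = 7, hence so is any combination 427p + 574q.
But 250 = 7·35 + 5, so 7 ∤ 250.
So the equation is unsolvable over ℤ.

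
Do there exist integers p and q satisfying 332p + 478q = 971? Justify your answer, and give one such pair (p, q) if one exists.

Any value of 332p + 478q is a multiple of gcd(332, 478) = 2.
However 971 leaves remainder 1 on division by 2.
So the equation is unsolvable over ℤ.

No, no such integers exist.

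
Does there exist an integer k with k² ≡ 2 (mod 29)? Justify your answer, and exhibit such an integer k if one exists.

Apply Euler's criterion with the prime 29: 2 is a quadratic residue iff 2^14 ≡ 1 (mod 29), and a non-residue iff it is ≡ −1.
Squaring successively (mod 29): 2^2 = 4 ≡ 4; 2^4 ≡ 4² = 16 ≡ 16; 2^8 ≡ 16² = 256 ≡ 24.
Since 14 = 8 + 4 + 2, 2^14 ≡ 24 · 16 · 4; multiplying out mod 29: 24·16 = 384 ≡ 7, then 7·4 = 28 ≡ 28. Thus 2^14 ≡ 28 ≡ −1 (mod 29).
The value −1 means 2 is a non-residue modulo 29, so k² ≡ 2 (mod 29) is impossible.

No, no such integer exists.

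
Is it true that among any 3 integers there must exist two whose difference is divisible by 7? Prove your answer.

No, the set {10, 11, 12} is a counterexample.

Consider the 3 integers 10, 11, 12. They lie in distinct residue classes modulo 7, since 3 ≤ 7.
Any two of them differ by at most 2 < 7 and by at least 1, so no difference is a multiple of 7.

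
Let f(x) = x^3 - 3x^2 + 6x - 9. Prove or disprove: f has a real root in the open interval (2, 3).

Such a root exists.

f(2) = -1 and f(3) = 9, which have opposite signs.
f is continuous everywhere (it is a polynomial), in particular on [2, 3].
By the Intermediate Value Theorem, f takes the value 0 somewhere in the open interval.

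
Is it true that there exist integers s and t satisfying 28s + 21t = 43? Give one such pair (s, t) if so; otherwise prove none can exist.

No, no such integers exist.

Any value of 28s + 21t is a multiple of gcd(28, 21) = 7.
However 43 leaves remainder 1 on division by 7.
Therefore 28s + 21t = 43 has no solution in integers.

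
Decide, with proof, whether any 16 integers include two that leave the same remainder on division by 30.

Consider the 16 integers 147, 148, …, 162. They lie in distinct residue classes modulo 30, since 16 ≤ 30.
So no two of them leave the same remainder on division by 30; the claim fails for this set.

No; for instance {147, 148, 149, 150, 151, 152, 153, 154, 155, 156, 157, 158, 159, 160, 161, 162} is a counterexample.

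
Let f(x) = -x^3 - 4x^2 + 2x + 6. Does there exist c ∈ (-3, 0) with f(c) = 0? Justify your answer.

Yes, such a c exists.

f(-3) = -9 and f(0) = 6, which have opposite signs.
f is continuous everywhere (it is a polynomial), in particular on [-3, 0].
The Intermediate Value Theorem then guarantees some c ∈ (-3, 0) with f(c) = 0.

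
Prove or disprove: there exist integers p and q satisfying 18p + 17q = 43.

p = 9, q = -7

Since gcd(18, 17) = 1, every integer is an integer combination of 18 and 17.
Run the Euclidean algorithm on 18 and 17: 18 = 1·17 + 1, 17 = 17·1 + 0.
Working back up the chain: 1 = 18 − 1·17. So 18·1 + 17·(-1) = 1.
Times 43: 18·43 + 17·(-43) = 43, so (43, -43) solves it.
Subtracting 2·17 from p and adding 2·18 to q gives the tidier solution (9, -7).
Indeed 18·9 + 17·(-7) = 162 − 119 = 43.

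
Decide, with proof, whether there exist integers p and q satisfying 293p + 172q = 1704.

293 and 172 are coprime, so 293p + 172q ranges over all of ℤ.
Euclidean algorithm: 293 = 1·172 + 121, 172 = 1·121 + 51, 121 = 2·51 + 19, 51 = 2·19 + 13, 19 = 1·13 + 6, 13 = 2·6 + 1, 6 = 6·1 + 0.
Working back up the chain: 1 = 13 − 2·6 = 13 − 2·(19 − 1·13) = −2·19 + 3·13 = −2·19 + 3·(51 − 2·19) = 3·51 − 8·19 = 3·51 − 8·(121 − 2·51) = −8·121 + 19·51 = −8·121 + 19·(172 − 1·121) = 19·172 − 27·121 = 19·172 − 27·(293 − 1·172) = −27·293 + 46·172. So 293·(-27) + 172·46 = 1.
Multiplying through by 1704: p = (-27)·1704 = -46008, q = 46·1704 = 78384 is a solution.
Adding 268·172 to p and subtracting 268·293 from q gives the tidier solution (88, -140).
Check: 293·88 + 172·(-140) = 25784 − 24080 = 1704. ✓

p = 88, q = -140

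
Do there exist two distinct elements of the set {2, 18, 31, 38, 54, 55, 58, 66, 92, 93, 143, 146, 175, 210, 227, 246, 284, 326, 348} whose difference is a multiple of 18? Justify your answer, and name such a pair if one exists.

2 mod 18 = 2 and 38 mod 18 = 2, so 38 − 2 = 36 = 2·18.

Yes: 2 and 38.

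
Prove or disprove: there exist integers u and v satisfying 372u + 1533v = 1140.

u = 69, v = -16

Since gcd(372, 1533) = 3 and 1140 = 3·380, Bézout's identity guarantees a solution.
Dividing through by 3 reduces the equation to 124u + 511v = 380.
Dividing repeatedly: 511 = 4·124 + 15, 124 = 8·15 + 4, 15 = 3·4 + 3, 4 = 1·3 + 1, 3 = 3·1 + 0.
Unwinding: 1 = 4 − 1·3 = 4 − (15 − 3·4) = −15 + 4·4 = −15 + 4·(124 − 8·15) = 4·124 − 33·15 = 4·124 − 33·(511 − 4·124) = −33·511 + 136·124, i.e. 124·136 + 511·(-33) = 1.
Multiplying through by 380: u = 136·380 = 51680, v = (-33)·380 = -12540 is a solution.
The general solution is u = 51680 + 511k, v = -12540 − 124k; taking k = -101 gives the smaller pair u = 69, v = -16.
Check: 372·69 + 1533·(-16) = 25668 − 24528 = 1140. ✓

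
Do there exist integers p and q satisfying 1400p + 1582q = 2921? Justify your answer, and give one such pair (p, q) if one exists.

No, no such integers exist.

gcd(1400, 1582) = 14, so every integer of the form 1400p + 1582q is a multiple of 14.
But 2921 = 14·208 + 9, so 14 ∤ 2921.
Hence no integers p, q satisfy the equation.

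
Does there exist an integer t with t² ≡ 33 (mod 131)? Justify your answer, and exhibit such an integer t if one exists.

t = 66 works: 66² = 4356, and 4356 − 33 = 4323 = 33·131.

t = 66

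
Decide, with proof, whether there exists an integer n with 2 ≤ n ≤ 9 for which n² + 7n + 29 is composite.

The values for n = 2, 3, …, 9 are 47, 59, 73, 89, 107, 127, 149, 173, and each of these is prime.
So no value in the range makes the expression composite.

There is no such integer n in that range.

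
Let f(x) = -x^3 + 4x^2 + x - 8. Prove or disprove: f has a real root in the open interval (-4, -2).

f has no root in that interval.

f(-4) = 116 and f(-2) = 14, both positive, so a sign-change argument is unavailable; we show f keeps this sign on the whole interval.
Substitute x = -2 − u, where 0 < u < 2 on the interval. Expanding, f(-2 − u) = u^3 + 10u^2 + 27u + 14.
All 4 nonzero coefficients of this polynomial in u are positive; hence for u > 0 the value is a sum of positive terms (the constant 14 among them).
Therefore f(x) > 0 throughout (-4, -2), and f has no zero there.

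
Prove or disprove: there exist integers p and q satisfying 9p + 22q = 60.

p = 14, q = -3

Since gcd(9, 22) = 1, every integer is an integer combination of 9 and 22.
Run the Euclidean algorithm on 22 and 9: 22 = 2·9 + 4, 9 = 2·4 + 1, 4 = 4·1 + 0.
Working back up the chain: 1 = 9 − 2·4 = 9 − 2·(22 − 2·9) = −2·22 + 5·9. So 9·5 + 22·(-2) = 1.
Times 60: 9·300 + 22·(-120) = 60, so (300, -120) solves it.
The general solution is p = 300 + 22k, q = -120 − 9k; taking k = -13 gives the smaller pair p = 14, q = -3.
Indeed 9·14 + 22·(-3) = 126 − 66 = 60.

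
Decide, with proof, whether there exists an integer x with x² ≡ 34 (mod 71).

No, no such integer exists.

Apply Euler's criterion with the prime 71: 34 is a quadratic residue iff 34^35 ≡ 1 (mod 71), and a non-residue iff it is ≡ −1.
Squaring successively (mod 71): 34^2 = 1156 ≡ 20; 34^4 ≡ 20² = 400 ≡ 45; 34^8 ≡ 45² = 2025 ≡ 37; 34^16 ≡ 37² = 1369 ≡ 20; 34^32 ≡ 20² = 400 ≡ 45.
Since 35 = 32 + 2 + 1, 34^35 ≡ 45 · 20 · 34; multiplying out mod 71: 45·20 = 900 ≡ 48, then 48·34 = 1632 ≡ 70. Thus 34^35 ≡ 70 ≡ −1 (mod 71).
By Euler's criterion 34 is a quadratic non-residue mod 71: no x satisfies x² ≡ 34 (mod 71).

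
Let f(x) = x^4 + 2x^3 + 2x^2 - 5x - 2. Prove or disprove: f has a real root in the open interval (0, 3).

f(0) = -2 and f(3) = 136, which have opposite signs.
Since f is a polynomial it is continuous on [0, 3].
By the Intermediate Value Theorem f must vanish at some point of (0, 3).

Such a root exists.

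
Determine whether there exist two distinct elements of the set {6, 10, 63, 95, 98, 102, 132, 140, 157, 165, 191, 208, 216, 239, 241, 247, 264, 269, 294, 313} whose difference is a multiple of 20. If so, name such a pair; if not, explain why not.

Residues mod 20: 6↦6, 10↦10, 63↦3, 95↦15, 98↦18, 102↦2, 132↦12, 140↦0, 157↦17, 165↦5, 191↦11, 208↦8, 216↦16, 239↦19, 241↦1, 247↦7, 264↦4, 269↦9, 294↦14, 313↦13.
No residue repeats among the 20 elements, so no pair has difference ≡ 0 (mod 20).

There is no such pair.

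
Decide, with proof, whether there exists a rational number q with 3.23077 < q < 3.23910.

Look for a denominator N such that an integer falls strictly between N·3.23077 and N·3.23910. N = 17 works: 17·3.23077 = 54.92309 < 55 < 55.06470 = 17·3.23910.
Dividing back, 3.23077 < 55/17 < 3.23910, and 55/17 is rational.

q = 55/17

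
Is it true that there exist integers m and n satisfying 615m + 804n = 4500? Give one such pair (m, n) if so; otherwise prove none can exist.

m = 40, n = -25

gcd(615, 804) = 3, and 3 divides 4500, so integer solutions exist.
Dividing through by 3 reduces the equation to 205m + 268n = 1500.
Run the Euclidean algorithm on 268 and 205: 268 = 1·205 + 63, 205 = 3·63 + 16, 63 = 3·16 + 15, 16 = 1·15 + 1, 15 = 15·1 + 0.
Unwinding: 1 = 16 − 1·15 = 16 − (63 − 3·16) = −63 + 4·16 = −63 + 4·(205 − 3·63) = 4·205 − 13·63 = 4·205 − 13·(268 − 1·205) = −13·268 + 17·205, i.e. 205·17 + 268·(-13) = 1.
Scaling by 1500 gives the particular solution (m, n) = (25500, -19500).
Shifting by a multiple of (268, −205) keeps it a solution: m = 25500 − 95·268 = 40, n = -19500 + 95·205 = -25.
Check: 615·40 + 804·(-25) = 24600 − 20100 = 4500. ✓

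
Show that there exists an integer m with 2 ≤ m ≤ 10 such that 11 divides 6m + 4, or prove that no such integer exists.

At m = 2 the value 16 is not a multiple of 11. Try m = 3: 6·3 + 4 = 22 = 2·11, which is divisible by 11.

m = 3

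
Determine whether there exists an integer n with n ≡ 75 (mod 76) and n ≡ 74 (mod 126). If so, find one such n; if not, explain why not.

No such integer exists.

Both moduli are multiples of 2 = gcd(76, 126), so any solution would satisfy n ≡ 75 and n ≡ 74 modulo 2 simultaneously.
However 75 ≡ 1 and 74 ≡ 0 (mod 2), and 1 ≠ 0.
Therefore no such n exists.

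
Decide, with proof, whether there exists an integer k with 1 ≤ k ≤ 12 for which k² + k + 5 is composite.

At k = 9: 9² + 9 + 5 = 95 = 5·19, which is composite.

k = 9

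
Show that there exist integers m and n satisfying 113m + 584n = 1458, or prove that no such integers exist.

m = 354, n = -66

Since gcd(113, 584) = 1, every integer is an integer combination of 113 and 584.
Dividing repeatedly: 584 = 5·113 + 19, 113 = 5·19 + 18, 19 = 1·18 + 1, 18 = 18·1 + 0.
Unwinding: 1 = 19 − 1·18 = 19 − (113 − 5·19) = −113 + 6·19 = −113 + 6·(584 − 5·113) = 6·584 − 31·113, i.e. 113·(-31) + 584·6 = 1.
Scaling by 1458 gives the particular solution (m, n) = (-45198, 8748).
Shifting by a multiple of (584, −113) keeps it a solution: m = -45198 + 78·584 = 354, n = 8748 − 78·113 = -66.
Indeed 113·354 + 584·(-66) = 40002 − 38544 = 1458.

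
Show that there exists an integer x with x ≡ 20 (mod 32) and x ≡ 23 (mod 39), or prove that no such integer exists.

x = 1076

gcd(32, 39) = 1, so the Chinese Remainder Theorem guarantees exactly one residue class mod 1248 satisfying both.
Write x = 20 + 32t and require 20 + 32t ≡ 23 (mod 39), i.e. 32t ≡ 3 (mod 39).
Note 32·11 = 352 ≡ 1 (mod 39) (as 352 − 1 = 9·39), so 32⁻¹ ≡ 11.
Therefore t ≡ 11·3 = 33 (mod 39).
Taking t = 33 gives x = 20 + 32·33 = 1076.
Indeed 1076 ≡ 20 (mod 32) and 1076 ≡ 23 (mod 39).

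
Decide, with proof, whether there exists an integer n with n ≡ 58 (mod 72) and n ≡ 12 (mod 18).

There is no such integer.

Reduce both congruences modulo 18, which divides 72 and 18: they say n ≡ 58 (mod 18) and n ≡ 12 (mod 18).
However 58 ≡ 4 and 12 ≡ 12 (mod 18), and 4 ≠ 12.
Therefore no such n exists.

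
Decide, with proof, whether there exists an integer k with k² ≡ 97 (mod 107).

No, no such integer exists.

Apply Euler's criterion with the prime 107: 97 is a quadratic residue iff 97^53 ≡ 1 (mod 107), and a non-residue iff it is ≡ −1.
Squaring successively (mod 107): 97^2 = 9409 ≡ 100; 97^4 ≡ 100² = 10000 ≡ 49; 97^8 ≡ 49² = 2401 ≡ 47; 97^16 ≡ 47² = 2209 ≡ 69; 97^32 ≡ 69² = 4761 ≡ 53.
Since 53 = 32 + 16 + 4 + 1, 97^53 ≡ 53 · 69 · 49 · 97; multiplying out mod 107: 53·69 = 3657 ≡ 19, then 19·49 = 931 ≡ 75, then 75·97 = 7275 ≡ 106. Thus 97^53 ≡ 106 ≡ −1 (mod 107).
By Euler's criterion 97 is a quadratic non-residue mod 107: no k satisfies k² ≡ 97 (mod 107).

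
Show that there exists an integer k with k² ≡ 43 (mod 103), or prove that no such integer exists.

Apply Euler's criterion with the prime 103: 43 is a quadratic residue iff 43^51 ≡ 1 (mod 103), and a non-residue iff it is ≡ −1.
Squaring successively (mod 103): 43^2 = 1849 ≡ 98; 43^4 ≡ 98² = 9604 ≡ 25; 43^8 ≡ 25² = 625 ≡ 7; 43^16 ≡ 7² = 49 ≡ 49; 43^32 ≡ 49² = 2401 ≡ 32.
Since 51 = 32 + 16 + 2 + 1, 43^51 ≡ 32 · 49 · 98 · 43; multiplying out mod 103: 32·49 = 1568 ≡ 23, then 23·98 = 2254 ≡ 91, then 91·43 = 3913 ≡ 102. Thus 43^51 ≡ 102 ≡ −1 (mod 103).
By Euler's criterion 43 is a quadratic non-residue mod 103: no k satisfies k² ≡ 43 (mod 103).

No, no such integer exists.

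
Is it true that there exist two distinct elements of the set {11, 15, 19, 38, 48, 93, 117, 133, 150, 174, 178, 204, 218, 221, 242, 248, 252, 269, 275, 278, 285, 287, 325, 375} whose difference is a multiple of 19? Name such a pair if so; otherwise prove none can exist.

Reduce each element mod 19: 11↦11, 15↦15, 19↦0, 38↦0, 48↦10, 93↦17, 117↦3, 133↦0, 150↦17, 174↦3, 178↦7, 204↦14, 218↦9, 221↦12, 242↦14, 248↦1, 252↦5, 269↦3, 275↦9, 278↦12, 285↦0, 287↦2, 325↦2, 375↦14. The residue 0 repeats (at 19 and 38), and 38 − 19 = 19 = 1·19.

The pair (19, 38) works.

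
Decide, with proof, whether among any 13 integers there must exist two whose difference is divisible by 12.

Yes.

There are exactly 12 possible remainders on division by 12.
With 13 integers and only 12 classes, the pigeonhole principle forces two of them, say a and b, into the same class.
Then a ≡ b (mod 12), i.e. 12 ∣ (a − b).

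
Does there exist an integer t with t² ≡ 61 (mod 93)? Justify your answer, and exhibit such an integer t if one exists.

The prime 31 divides 93, so t² ≡ 61 (mod 93) would force t² ≡ 61 ≡ 30 (mod 31).
31 is prime, so by Euler's criterion 30 is a square mod 31 iff 30^((31−1)/2) = 30^15 ≡ 1 (mod 31).
Repeated squaring mod 31: 30^2 = 900 ≡ 1; 30^4 ≡ 1² = 1 ≡ 1; 30^8 ≡ 1² = 1 ≡ 1.
Since 15 = 8 + 4 + 2 + 1, 30^15 ≡ 1 · 1 · 1 · 30; multiplying out mod 31: 1·1 = 1 ≡ 1, then 1·1 = 1 ≡ 1, then 1·30 = 30 ≡ 30. Thus 30^15 ≡ 30 ≡ −1 (mod 31).
The value −1 means 30 is a non-residue modulo 31, so t² ≡ 30 (mod 31) is impossible.
So 30 is not a square mod 31, and hence 61 is not a square mod 93.

There is no such integer.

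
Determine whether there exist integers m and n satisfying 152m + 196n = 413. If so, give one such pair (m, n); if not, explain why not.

There are no such integers.

Any value of 152m + 196n is a multiple of gcd(152, 196) = 4.
However 413 leaves remainder 1 on division by 4.
Hence no integers m, n satisfy the equation.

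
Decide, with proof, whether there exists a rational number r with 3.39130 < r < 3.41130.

r = 17/5

Look for a denominator N such that an integer falls strictly between N·3.39130 and N·3.41130. N = 5 works: 5·3.39130 = 16.95650 < 17 < 17.05650 = 5·3.41130.
Hence 17/5 is a rational number with 3.39130 < 17/5 < 3.41130.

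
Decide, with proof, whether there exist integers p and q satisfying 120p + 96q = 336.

p = 2, q = 1

Since gcd(120, 96) = 24 and 336 = 24·14, Bézout's identity guarantees a solution.
Dividing through by 24 reduces the equation to 5p + 4q = 14.
Euclidean algorithm: 5 = 1·4 + 1, 4 = 4·1 + 0.
Working back up the chain: 1 = 5 − 1·4. So 5·1 + 4·(-1) = 1.
Times 14: 5·14 + 4·(-14) = 14, so (14, -14) solves it.
Shifting by a multiple of (4, −5) keeps it a solution: p = 14 − 3·4 = 2, q = -14 + 3·5 = 1.
Check: 120·2 + 96·1 = 240 + 96 = 336. ✓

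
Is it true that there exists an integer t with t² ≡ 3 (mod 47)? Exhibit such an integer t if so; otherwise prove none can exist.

t = 12

Take t = 12. Then 12² = 144 = 3·47 + 3, so 12² ≡ 3 (mod 47).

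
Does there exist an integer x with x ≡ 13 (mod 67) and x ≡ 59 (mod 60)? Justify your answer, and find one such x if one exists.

x = 3899

The moduli 67 and 60 are coprime, so by the Chinese Remainder Theorem a unique solution modulo 4020 exists.
Write x = 13 + 67t and require 13 + 67t ≡ 59 (mod 60), i.e. 67t ≡ 46 (mod 60).
67 ≡ 7 (mod 60), so this reads 7t ≡ 46 (mod 60). Invert 7 mod 60 by the Euclidean algorithm: 60 = 8·7 + 4, 7 = 1·4 + 3, 4 = 1·3 + 1, 3 = 3·1 + 0; back-substituting, 1 = 4 − 1·3 = 4 − (7 − 1·4) = −7 + 2·4 = −7 + 2·(60 − 8·7) = 2·60 − 17·7. Hence 7·(-17) ≡ 1, so 7⁻¹ ≡ -17 ≡ 43 (mod 60).
Therefore t ≡ 43·46 = 1978 ≡ 58 (mod 60).
Taking t = 58 gives x = 13 + 67·58 = 3899.
Verify: 3899 = 58·67 + 13 and 3899 = 64·60 + 59. ✓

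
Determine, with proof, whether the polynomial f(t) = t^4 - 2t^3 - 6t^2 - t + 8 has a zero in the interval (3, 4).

Such a root exists.

f(3) = -22 and f(4) = 36, which have opposite signs.
Since f is a polynomial it is continuous on [3, 4].
By the Intermediate Value Theorem, f takes the value 0 somewhere in the open interval.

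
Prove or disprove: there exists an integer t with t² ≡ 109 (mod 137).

t = 66

Take t = 66. Then 66² = 4356 = 31·137 + 109, so 66² ≡ 109 (mod 137).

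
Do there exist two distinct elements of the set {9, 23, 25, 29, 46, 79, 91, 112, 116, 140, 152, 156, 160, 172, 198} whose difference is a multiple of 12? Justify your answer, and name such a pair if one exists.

The pair (79, 91) works.

Both 79 and 91 leave remainder 7 on division by 12; their difference 12 = 1·12 is a multiple of 12.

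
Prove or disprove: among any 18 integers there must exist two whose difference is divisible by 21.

No, the set {92, 93, 94, 95, 96, 97, 98, 99, 100, 101, 102, 103, 104, 105, 106, 107, 108, 109} is a counterexample.

Take the 18 consecutive integers 92, 93, …, 109: their residues mod 21 are all distinct because 18 ≤ 21.
Any two of them differ by at most 17 < 21 and by at least 1, so no difference is a multiple of 21.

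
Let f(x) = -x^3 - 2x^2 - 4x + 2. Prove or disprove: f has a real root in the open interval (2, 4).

No such root exists.

f(2) = -22 and f(4) = -110, both negative.
The derivative f'(x) = -3x^2 - 4x - 4 is a quadratic with discriminant (-4)² − 4·(-3)·(-4) = -32 < 0; it never vanishes, so it is always negative (sign of the leading coefficient).
So f is strictly decreasing; between 2 and 4 its values lie between f(2) = -22 and f(4) = -110, all negative. Therefore f has no root in (2, 4).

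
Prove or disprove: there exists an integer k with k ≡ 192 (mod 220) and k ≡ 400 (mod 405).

No such integer exists.

Both moduli are multiples of 5 = gcd(220, 405), so any solution would satisfy k ≡ 192 and k ≡ 400 modulo 5 simultaneously.
However 192 ≡ 2 and 400 ≡ 0 (mod 5), and 2 ≠ 0.
So no integer satisfies both congruences.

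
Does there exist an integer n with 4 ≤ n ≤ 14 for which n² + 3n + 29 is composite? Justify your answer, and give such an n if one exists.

n = 14

At n = 14: 14² + 3·14 + 29 = 267 = 3·89, which is composite.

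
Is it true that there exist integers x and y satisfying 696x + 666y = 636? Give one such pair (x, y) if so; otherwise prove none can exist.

x = 110, y = -114

gcd(696, 666) = 6, and 6 divides 636, so integer solutions exist.
Dividing through by 6 reduces the equation to 116x + 111y = 106.
Dividing repeatedly: 116 = 1·111 + 5, 111 = 22·5 + 1, 5 = 5·1 + 0.
Unwinding: 1 = 111 − 22·5 = 111 − 22·(116 − 1·111) = −22·116 + 23·111, i.e. 116·(-22) + 111·23 = 1.
Times 106: 116·(-2332) + 111·2438 = 106, so (-2332, 2438) solves it.
The general solution is x = -2332 + 111k, y = 2438 − 116k; taking k = 22 gives the smaller pair x = 110, y = -114.
Indeed 696·110 + 666·(-114) = 76560 − 75924 = 636.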